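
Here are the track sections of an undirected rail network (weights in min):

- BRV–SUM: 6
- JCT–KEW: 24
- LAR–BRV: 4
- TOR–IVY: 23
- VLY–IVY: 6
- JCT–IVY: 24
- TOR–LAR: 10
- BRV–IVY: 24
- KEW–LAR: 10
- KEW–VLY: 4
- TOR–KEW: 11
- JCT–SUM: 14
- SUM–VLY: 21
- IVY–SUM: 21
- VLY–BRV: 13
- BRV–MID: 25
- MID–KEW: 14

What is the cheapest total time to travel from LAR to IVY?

20 min

Compare a few routes:
LAR–BRV–IVY: 4+24 = 28
LAR–BRV–VLY–IVY: 4+13+6 = 23
LAR–KEW–VLY–IVY: 10+4+6 = 20
The minimum is 20 min via LAR–KEW–VLY–IVY.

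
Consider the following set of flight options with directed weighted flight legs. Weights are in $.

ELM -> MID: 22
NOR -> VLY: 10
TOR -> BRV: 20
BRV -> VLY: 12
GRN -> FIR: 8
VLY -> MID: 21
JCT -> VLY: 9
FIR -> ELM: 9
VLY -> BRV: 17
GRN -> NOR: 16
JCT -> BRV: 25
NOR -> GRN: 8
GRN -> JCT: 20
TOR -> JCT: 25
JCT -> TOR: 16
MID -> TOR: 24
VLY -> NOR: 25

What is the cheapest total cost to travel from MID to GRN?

Enumerating some paths:
MID–TOR–BRV–VLY–NOR–GRN: 24+20+12+25+8 = 89
MID–TOR–JCT–VLY–NOR–GRN: 24+25+9+25+8 = 91
MID–TOR–JCT–BRV–VLY–NOR–GRN: 24+25+25+12+25+8 = 119
Cheapest is MID–TOR–BRV–VLY–NOR–GRN at $89.

$89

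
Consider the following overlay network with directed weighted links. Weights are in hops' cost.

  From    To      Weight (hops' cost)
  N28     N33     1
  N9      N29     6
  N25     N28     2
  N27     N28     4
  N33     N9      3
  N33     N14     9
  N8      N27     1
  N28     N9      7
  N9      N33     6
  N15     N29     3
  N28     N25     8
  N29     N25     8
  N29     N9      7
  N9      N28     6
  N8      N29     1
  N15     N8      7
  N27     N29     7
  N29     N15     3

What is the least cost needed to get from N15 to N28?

Running Dijkstra from N15:
N15: 0
N29: 3  (via N15)
N8: 7  (via N15)
N27: 8  (via N8)
N9: 10  (via N29)
N25: 11  (via N29)
N28: 12  (via N27)
Shortest route: N15–N8–N27–N28 = 12 hops' cost.

12 hops' cost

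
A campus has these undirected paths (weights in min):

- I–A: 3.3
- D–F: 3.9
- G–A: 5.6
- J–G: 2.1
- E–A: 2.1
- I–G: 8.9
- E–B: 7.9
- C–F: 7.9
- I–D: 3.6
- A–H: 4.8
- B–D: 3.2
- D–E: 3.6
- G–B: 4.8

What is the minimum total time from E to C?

15.4 min

Enumerating some paths:
E–D–F–C: 3.6+3.9+7.9 = 15.4
E–A–I–D–F–C: 2.1+3.3+3.6+3.9+7.9 = 20.8
E–B–D–F–C: 7.9+3.2+3.9+7.9 = 22.9
The minimum is 15.4 min via E–D–F–C.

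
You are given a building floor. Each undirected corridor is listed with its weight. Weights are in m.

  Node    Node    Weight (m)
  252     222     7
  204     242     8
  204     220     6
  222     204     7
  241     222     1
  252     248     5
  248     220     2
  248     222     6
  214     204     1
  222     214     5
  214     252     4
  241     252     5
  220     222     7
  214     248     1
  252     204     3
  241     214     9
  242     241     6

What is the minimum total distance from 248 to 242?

10 m

Enumerating some paths:
248–214–204–242: 1+1+8 = 10
248–214–222–241–242: 1+5+1+6 = 13
248–252–241–242: 5+5+6 = 16
248–222–241–242: 6+1+6 = 13
Cheapest is 248–214–204–242 at 10 m.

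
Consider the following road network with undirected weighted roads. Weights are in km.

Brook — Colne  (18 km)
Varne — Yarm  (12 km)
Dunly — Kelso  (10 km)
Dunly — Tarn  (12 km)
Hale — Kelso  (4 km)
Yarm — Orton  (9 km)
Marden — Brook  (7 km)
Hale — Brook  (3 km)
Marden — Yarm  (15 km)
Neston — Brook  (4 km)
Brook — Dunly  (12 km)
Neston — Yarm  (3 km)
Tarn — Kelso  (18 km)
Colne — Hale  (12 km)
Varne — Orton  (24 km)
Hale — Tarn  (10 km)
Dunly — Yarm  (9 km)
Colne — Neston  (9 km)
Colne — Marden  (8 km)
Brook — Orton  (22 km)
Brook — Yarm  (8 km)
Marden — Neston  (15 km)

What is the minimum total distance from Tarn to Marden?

Compare a few routes:
Tarn–Hale–Brook–Marden: 10+3+7 = 20
Tarn–Hale–Colne–Marden: 10+12+8 = 30
Tarn–Dunly–Brook–Marden: 12+12+7 = 31
Cheapest is Tarn–Hale–Brook–Marden at 20 km.

20 km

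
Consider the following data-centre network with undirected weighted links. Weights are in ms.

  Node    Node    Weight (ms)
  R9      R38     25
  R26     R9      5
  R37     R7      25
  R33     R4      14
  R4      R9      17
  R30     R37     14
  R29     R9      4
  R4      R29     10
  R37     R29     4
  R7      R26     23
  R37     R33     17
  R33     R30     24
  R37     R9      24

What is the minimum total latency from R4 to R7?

39 ms

Compare a few routes:
R4 → R9 → R29 → R37 → R7: 17+4+4+25 = 50
R4 → R9 → R26 → R7: 17+5+23 = 45
R4 → R29 → R9 → R26 → R7: 10+4+5+23 = 42
R4 → R29 → R37 → R7: 10+4+25 = 39
The minimum is 39 ms via R4 → R29 → R37 → R7.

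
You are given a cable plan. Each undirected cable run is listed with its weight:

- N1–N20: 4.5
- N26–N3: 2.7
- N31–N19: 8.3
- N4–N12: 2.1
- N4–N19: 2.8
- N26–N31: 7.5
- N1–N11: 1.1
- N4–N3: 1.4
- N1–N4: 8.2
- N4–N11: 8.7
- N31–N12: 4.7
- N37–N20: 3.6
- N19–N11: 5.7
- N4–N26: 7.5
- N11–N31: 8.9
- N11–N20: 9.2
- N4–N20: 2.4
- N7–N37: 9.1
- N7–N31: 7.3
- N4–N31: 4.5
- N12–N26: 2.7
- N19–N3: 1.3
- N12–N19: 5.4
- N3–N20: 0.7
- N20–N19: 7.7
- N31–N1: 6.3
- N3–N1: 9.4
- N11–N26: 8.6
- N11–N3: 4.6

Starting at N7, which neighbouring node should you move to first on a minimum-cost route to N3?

N31

Compare a few routes:
N7 - N37 - N20 - N3: 9.1+3.6+0.7 = 13.4
N7 - N31 - N4 - N3: 7.3+4.5+1.4 = 13.2
N7 - N31 - N4 - N20 - N3: 7.3+4.5+2.4+0.7 = 14.9
The minimum is 13.2 via N7 - N31 - N4 - N3.
So from N7 the first move is to N31.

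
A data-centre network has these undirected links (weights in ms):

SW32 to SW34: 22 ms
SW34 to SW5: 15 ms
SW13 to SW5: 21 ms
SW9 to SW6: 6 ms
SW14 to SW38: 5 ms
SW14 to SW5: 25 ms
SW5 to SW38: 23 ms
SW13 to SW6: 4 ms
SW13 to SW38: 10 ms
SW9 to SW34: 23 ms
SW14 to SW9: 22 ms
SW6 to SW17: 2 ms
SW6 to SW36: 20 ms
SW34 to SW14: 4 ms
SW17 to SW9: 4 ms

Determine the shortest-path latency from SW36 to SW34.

Settle nodes by increasing distance from SW36:
SW36: 0
SW6: 20  (via SW36)
SW17: 22  (via SW6)
SW13: 24  (via SW6)
SW9: 26  (via SW6)
SW38: 34  (via SW13)
SW14: 39  (via SW38)
SW34: 43  (via SW14)
Shortest route: SW36–SW6–SW13–SW38–SW14–SW34 = 43 ms.

43 ms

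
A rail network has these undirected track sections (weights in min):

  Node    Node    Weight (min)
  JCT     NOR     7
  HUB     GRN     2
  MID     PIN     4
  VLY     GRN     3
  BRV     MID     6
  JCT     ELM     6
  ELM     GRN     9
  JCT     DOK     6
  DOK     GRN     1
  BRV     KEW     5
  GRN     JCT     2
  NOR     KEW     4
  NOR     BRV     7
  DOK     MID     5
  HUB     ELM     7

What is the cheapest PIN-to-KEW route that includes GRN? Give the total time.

Best PIN to GRN: PIN → MID → DOK → GRN costing 10
Best GRN to KEW: GRN → JCT → NOR → KEW costing 13
Total via GRN: 10 + 13 = 23 min.

23 min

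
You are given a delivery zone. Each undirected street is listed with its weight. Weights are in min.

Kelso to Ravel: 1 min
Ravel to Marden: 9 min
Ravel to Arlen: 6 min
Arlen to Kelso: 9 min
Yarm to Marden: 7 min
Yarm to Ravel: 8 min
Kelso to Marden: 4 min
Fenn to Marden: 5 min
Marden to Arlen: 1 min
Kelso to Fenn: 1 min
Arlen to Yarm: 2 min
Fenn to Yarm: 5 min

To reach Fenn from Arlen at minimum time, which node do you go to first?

Candidate routes:
Arlen → Marden → Fenn: 1+5 = 6
Arlen → Ravel → Kelso → Fenn: 6+1+1 = 8
Arlen → Kelso → Fenn: 9+1 = 10
Arlen → Yarm → Fenn: 2+5 = 7
The minimum is 6 min via Arlen → Marden → Fenn.
So from Arlen the first move is to Marden.

Marden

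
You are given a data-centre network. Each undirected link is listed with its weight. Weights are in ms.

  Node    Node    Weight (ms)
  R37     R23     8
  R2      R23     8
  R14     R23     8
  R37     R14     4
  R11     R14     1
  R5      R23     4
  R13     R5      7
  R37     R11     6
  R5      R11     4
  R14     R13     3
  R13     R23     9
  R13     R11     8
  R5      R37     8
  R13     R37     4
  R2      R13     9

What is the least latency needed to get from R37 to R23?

8 ms

Running Dijkstra from R37:
R37: 0
R13: 4  (via R37)
R14: 4  (via R37)
R11: 5  (via R14)
R5: 8  (via R37)
R23: 8  (via R37)
Shortest route: R37 → R23 = 8 ms.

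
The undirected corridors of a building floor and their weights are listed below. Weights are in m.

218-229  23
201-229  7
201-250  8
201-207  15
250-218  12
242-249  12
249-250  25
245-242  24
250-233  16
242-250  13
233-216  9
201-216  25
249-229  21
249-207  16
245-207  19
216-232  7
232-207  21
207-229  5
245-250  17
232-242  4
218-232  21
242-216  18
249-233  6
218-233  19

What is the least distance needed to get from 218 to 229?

23 m

Running Dijkstra from 218:
218: 0
250: 12  (via 218)
233: 19  (via 218)
201: 20  (via 250)
232: 21  (via 218)
229: 23  (via 218)
Shortest route: 218–229 = 23 m.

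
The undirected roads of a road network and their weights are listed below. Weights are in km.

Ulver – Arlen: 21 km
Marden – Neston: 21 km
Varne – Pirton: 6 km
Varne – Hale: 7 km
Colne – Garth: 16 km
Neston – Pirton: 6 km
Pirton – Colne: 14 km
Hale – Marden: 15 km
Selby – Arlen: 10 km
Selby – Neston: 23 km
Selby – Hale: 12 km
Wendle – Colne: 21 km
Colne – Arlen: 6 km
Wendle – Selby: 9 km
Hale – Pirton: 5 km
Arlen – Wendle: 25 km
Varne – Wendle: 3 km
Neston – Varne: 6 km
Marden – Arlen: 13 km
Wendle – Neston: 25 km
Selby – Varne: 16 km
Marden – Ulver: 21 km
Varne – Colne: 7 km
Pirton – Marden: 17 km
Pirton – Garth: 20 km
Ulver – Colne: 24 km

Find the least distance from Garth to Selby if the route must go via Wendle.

Shortest Garth→Wendle: Garth → Colne → Varne → Wendle = 26
Shortest Wendle→Selby: Wendle → Selby = 9
Total via Wendle: 26 + 9 = 35 km.

35 km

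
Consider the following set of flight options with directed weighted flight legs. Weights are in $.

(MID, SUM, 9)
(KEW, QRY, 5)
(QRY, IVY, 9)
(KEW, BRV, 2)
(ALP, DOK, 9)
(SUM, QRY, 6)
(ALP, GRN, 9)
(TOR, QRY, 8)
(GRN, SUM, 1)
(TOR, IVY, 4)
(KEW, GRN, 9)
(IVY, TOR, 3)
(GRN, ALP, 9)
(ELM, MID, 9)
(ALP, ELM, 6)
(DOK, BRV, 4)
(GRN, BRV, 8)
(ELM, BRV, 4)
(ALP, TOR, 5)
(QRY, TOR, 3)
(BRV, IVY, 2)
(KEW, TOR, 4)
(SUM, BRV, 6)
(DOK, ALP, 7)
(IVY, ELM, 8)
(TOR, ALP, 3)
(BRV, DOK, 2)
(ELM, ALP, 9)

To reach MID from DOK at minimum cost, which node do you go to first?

ALP

Compare a few routes:
DOK - ALP - ELM - MID: 7+6+9 = 22
DOK - BRV - IVY - ELM - MID: 4+2+8+9 = 23
The minimum is $22 via DOK - ALP - ELM - MID.
So from DOK the first move is to ALP.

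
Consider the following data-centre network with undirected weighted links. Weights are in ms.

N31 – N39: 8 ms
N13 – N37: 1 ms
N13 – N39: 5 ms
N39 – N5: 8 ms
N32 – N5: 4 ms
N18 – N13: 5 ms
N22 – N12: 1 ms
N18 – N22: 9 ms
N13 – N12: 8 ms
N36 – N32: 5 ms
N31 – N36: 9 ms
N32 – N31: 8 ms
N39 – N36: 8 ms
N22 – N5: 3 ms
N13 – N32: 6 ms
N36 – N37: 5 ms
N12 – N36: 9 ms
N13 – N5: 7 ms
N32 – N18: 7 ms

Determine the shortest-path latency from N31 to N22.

15 ms

Settle nodes by increasing distance from N31:
N31: 0
N32: 8  (via N31)
N39: 8  (via N31)
N36: 9  (via N31)
N5: 12  (via N32)
N13: 13  (via N39)
N37: 14  (via N36)
N18: 15  (via N32)
N22: 15  (via N5)
Shortest route: N31 → N32 → N5 → N22 = 15 ms.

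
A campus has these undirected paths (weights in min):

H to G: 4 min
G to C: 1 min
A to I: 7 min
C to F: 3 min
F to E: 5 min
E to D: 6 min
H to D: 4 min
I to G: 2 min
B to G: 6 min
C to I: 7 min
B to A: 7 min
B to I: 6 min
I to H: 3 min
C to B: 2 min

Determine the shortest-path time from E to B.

10 min

Compare a few routes:
E → F → C → B: 5+3+2 = 10
E → F → C → G → B: 5+3+1+6 = 15
E → F → C → G → I → B: 5+3+1+2+6 = 17
The minimum is 10 min via E → F → C → B.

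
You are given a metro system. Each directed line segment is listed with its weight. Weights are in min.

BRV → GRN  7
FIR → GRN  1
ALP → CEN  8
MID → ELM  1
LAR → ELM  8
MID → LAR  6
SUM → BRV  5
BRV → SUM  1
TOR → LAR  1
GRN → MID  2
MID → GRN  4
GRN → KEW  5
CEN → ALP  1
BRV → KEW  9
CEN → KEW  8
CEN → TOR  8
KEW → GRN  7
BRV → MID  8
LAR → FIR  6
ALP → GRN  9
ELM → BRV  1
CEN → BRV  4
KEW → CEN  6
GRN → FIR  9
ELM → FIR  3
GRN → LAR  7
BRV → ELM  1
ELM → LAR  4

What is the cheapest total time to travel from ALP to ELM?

12 min

Enumerating some paths:
ALP - CEN - BRV - ELM: 8+4+1 = 13
ALP - GRN - MID - ELM: 9+2+1 = 12
ALP - CEN - BRV - MID - ELM: 8+4+8+1 = 21
ALP - CEN - BRV - GRN - MID - ELM: 8+4+7+2+1 = 22
The minimum is 12 min via ALP - GRN - MID - ELM.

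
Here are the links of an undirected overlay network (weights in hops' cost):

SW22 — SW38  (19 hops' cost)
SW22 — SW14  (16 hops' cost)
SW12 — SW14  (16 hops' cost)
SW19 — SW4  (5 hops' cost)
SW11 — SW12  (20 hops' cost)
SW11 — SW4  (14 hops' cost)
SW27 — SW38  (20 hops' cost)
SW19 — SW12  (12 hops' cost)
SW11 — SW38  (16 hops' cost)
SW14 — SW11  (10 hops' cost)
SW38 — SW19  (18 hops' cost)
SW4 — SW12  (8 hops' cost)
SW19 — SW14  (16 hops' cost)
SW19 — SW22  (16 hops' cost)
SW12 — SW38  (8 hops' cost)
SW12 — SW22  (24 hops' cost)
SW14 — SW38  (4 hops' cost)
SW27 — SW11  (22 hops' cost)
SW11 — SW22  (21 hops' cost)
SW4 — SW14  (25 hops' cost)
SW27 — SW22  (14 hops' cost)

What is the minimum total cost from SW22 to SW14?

16 hops' cost

Shortest distances from SW22:
SW22: 0
SW27: 14  (via SW22)
SW14: 16  (via SW22)
Shortest route: SW22–SW14 = 16 hops' cost.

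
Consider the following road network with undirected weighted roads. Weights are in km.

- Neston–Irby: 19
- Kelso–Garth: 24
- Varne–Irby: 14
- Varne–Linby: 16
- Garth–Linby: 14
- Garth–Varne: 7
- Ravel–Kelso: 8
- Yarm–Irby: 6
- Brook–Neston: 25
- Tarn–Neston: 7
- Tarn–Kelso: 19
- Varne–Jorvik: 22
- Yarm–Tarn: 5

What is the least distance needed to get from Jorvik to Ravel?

61 km

Running Dijkstra from Jorvik:
Jorvik: 0
Varne: 22  (via Jorvik)
Garth: 29  (via Varne)
Irby: 36  (via Varne)
Linby: 38  (via Varne)
Yarm: 42  (via Irby)
Tarn: 47  (via Yarm)
Kelso: 53  (via Garth)
Neston: 54  (via Tarn)
Ravel: 61  (via Kelso)
Shortest route: Jorvik–Varne–Garth–Kelso–Ravel = 61 km.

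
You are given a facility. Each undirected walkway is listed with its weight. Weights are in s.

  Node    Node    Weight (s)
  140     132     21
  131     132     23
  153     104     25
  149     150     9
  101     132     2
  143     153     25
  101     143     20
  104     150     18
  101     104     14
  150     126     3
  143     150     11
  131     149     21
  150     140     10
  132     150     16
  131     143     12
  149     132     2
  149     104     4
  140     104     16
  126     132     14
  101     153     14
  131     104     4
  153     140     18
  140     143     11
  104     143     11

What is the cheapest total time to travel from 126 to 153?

30 s

Settle nodes by increasing distance from 126:
126: 0
150: 3  (via 126)
149: 12  (via 150)
140: 13  (via 150)
132: 14  (via 126)
143: 14  (via 150)
101: 16  (via 132)
104: 16  (via 149)
131: 20  (via 104)
153: 30  (via 101)
Shortest route: 126–132–101–153 = 30 s.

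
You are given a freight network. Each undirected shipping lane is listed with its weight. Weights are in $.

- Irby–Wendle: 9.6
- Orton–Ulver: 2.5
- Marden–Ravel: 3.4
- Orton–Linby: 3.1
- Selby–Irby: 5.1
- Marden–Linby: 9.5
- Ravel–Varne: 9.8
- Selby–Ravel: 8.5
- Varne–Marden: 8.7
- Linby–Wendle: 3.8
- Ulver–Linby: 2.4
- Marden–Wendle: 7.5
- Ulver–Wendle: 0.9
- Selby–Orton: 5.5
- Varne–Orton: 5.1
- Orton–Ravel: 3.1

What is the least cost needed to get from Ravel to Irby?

$13.6

Compare a few routes:
Ravel–Selby–Irby: 8.5+5.1 = 13.6
Ravel–Orton–Selby–Irby: 3.1+5.5+5.1 = 13.7
The minimum is $13.6 via Ravel–Selby–Irby.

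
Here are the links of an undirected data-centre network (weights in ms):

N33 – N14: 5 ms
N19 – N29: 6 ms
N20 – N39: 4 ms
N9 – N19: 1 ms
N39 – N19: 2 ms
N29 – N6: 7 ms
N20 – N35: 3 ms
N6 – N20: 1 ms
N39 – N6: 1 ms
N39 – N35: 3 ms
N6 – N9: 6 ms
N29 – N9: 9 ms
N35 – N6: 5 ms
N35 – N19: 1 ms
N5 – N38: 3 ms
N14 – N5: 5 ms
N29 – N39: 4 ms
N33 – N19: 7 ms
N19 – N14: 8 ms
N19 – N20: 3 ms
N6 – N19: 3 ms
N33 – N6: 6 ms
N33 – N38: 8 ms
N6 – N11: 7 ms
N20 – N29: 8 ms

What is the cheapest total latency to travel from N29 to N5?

19 ms

Compare a few routes:
N29 → N19 → N14 → N5: 6+8+5 = 19
N29 → N39 → N35 → N19 → N14 → N5: 4+3+1+8+5 = 21
Cheapest is N29 → N19 → N14 → N5 at 19 ms.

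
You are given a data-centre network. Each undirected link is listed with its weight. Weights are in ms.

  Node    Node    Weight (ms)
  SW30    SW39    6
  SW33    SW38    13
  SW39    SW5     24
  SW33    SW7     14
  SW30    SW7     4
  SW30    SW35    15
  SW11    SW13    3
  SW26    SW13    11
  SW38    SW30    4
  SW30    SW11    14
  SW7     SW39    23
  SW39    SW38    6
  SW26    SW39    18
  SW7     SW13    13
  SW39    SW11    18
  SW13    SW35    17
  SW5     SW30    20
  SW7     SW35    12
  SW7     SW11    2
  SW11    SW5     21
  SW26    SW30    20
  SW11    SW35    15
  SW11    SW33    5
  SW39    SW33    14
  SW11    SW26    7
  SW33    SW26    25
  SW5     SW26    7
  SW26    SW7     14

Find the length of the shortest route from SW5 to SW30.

20 ms

Running Dijkstra from SW5:
SW5: 0
SW26: 7  (via SW5)
SW11: 14  (via SW26)
SW7: 16  (via SW11)
SW13: 17  (via SW11)
SW33: 19  (via SW11)
SW30: 20  (via SW5)
Shortest route: SW5 → SW30 = 20 ms.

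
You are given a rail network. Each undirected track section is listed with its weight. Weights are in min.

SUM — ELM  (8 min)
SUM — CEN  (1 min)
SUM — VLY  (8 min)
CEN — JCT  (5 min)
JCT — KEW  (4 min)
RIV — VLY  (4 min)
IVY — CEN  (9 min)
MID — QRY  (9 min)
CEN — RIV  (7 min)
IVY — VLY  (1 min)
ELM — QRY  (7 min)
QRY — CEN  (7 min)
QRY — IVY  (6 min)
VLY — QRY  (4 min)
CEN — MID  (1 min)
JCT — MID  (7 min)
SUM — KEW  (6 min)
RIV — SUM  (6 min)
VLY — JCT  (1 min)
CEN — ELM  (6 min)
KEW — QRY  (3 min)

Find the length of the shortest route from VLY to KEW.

5 min

Compare a few routes:
VLY–JCT–KEW: 1+4 = 5
VLY–QRY–KEW: 4+3 = 7
The minimum is 5 min via VLY–JCT–KEW.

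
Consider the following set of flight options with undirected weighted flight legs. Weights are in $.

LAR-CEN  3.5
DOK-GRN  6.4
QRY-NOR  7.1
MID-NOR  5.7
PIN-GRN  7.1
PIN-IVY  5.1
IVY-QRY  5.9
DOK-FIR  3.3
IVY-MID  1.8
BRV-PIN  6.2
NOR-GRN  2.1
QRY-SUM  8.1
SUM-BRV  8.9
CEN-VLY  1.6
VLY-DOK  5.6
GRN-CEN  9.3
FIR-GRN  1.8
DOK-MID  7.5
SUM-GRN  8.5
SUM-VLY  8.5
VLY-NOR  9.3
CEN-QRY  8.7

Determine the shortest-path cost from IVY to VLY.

$14.9

Running Dijkstra from IVY:
IVY: 0
MID: 1.8  (via IVY)
PIN: 5.1  (via IVY)
QRY: 5.9  (via IVY)
NOR: 7.5  (via MID)
DOK: 9.3  (via MID)
GRN: 9.6  (via NOR)
BRV: 11.3  (via PIN)
FIR: 11.4  (via GRN)
SUM: 14  (via QRY)
CEN: 14.6  (via QRY)
VLY: 14.9  (via DOK)
Shortest route: IVY–MID–DOK–VLY = $14.9.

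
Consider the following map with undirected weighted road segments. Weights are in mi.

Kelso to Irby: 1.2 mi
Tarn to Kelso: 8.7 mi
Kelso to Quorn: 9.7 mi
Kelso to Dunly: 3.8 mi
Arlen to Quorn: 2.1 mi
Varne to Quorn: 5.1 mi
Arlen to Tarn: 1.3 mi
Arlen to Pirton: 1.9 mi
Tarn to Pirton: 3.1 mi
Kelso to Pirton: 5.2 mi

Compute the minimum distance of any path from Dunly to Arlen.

10.9 mi

Shortest distances from Dunly:
Dunly: 0
Kelso: 3.8  (via Dunly)
Irby: 5  (via Kelso)
Pirton: 9  (via Kelso)
Arlen: 10.9  (via Pirton)
Shortest route: Dunly–Kelso–Pirton–Arlen = 10.9 mi.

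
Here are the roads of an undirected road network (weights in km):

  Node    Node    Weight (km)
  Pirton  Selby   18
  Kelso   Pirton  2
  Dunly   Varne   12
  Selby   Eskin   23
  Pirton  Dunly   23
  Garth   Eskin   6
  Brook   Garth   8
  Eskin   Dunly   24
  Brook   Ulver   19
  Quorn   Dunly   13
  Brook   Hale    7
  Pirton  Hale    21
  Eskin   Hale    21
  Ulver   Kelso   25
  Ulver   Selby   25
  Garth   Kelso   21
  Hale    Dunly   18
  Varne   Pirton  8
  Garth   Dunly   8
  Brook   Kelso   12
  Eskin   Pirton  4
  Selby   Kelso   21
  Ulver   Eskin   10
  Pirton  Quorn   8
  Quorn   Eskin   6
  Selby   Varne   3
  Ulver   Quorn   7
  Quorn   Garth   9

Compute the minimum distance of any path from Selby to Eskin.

Candidate routes:
Selby → Varne → Pirton → Quorn → Eskin: 3+8+8+6 = 25
Selby → Eskin: 23 = 23
Selby → Varne → Pirton → Eskin: 3+8+4 = 15
Selby → Pirton → Eskin: 18+4 = 22
The minimum is 15 km via Selby → Varne → Pirton → Eskin.

15 km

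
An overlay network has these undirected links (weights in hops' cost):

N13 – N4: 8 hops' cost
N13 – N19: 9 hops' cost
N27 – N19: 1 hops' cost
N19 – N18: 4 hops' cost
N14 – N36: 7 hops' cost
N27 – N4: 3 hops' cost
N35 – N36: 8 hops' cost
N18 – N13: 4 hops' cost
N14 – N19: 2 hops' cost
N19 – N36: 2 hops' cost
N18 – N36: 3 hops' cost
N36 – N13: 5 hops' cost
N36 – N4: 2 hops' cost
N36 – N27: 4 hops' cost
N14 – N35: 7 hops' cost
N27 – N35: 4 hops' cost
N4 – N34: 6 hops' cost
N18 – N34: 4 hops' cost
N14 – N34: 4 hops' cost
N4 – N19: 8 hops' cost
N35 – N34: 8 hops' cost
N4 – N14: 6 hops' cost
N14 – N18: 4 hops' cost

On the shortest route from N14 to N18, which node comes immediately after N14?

N18

Candidate routes:
N14 - N18: 4 = 4
N14 - N19 - N18: 2+4 = 6
Cheapest is N14 - N18 at 4 hops' cost.
So from N14 the first move is to N18.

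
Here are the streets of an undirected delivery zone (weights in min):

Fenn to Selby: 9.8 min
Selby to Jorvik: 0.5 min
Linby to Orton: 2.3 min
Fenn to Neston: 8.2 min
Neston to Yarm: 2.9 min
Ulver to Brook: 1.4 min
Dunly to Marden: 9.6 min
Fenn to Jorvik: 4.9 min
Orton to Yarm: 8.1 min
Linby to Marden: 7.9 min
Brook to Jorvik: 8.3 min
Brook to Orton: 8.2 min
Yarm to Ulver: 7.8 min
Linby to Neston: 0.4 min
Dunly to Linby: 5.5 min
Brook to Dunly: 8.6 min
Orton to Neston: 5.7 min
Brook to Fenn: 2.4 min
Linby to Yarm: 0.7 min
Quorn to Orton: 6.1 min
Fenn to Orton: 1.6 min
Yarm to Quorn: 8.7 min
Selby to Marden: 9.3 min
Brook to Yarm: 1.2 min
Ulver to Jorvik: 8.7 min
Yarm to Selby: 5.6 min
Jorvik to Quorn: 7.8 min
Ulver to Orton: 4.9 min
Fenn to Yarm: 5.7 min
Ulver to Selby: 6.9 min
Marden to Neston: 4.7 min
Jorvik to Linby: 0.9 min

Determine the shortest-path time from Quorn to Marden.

13.5 min

Compare a few routes:
Quorn → Jorvik → Linby → Neston → Marden: 7.8+0.9+0.4+4.7 = 13.8
Quorn → Orton → Linby → Neston → Marden: 6.1+2.3+0.4+4.7 = 13.5
The minimum is 13.5 min via Quorn → Orton → Linby → Neston → Marden.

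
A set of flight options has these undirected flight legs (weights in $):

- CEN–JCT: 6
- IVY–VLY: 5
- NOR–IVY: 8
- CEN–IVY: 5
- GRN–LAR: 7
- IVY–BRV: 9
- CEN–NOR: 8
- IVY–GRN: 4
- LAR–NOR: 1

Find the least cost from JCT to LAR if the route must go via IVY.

$20

Best JCT to IVY: JCT–CEN–IVY costing 11
Shortest IVY→LAR: IVY–NOR–LAR = 9
Total via IVY: 11 + 9 = $20.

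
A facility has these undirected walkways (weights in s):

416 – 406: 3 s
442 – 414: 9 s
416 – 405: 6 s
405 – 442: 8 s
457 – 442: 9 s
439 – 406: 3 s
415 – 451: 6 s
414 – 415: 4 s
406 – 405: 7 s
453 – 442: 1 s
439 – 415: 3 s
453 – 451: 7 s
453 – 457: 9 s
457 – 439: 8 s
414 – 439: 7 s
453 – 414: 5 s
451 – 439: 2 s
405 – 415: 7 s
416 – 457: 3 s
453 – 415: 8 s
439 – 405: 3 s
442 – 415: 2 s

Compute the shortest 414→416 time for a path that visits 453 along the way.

Best 414 to 453: 414 → 453 costing 5
Best 453 to 416: 453 → 442 → 415 → 439 → 406 → 416 costing 12
Total via 453: 5 + 12 = 17 s.

17 s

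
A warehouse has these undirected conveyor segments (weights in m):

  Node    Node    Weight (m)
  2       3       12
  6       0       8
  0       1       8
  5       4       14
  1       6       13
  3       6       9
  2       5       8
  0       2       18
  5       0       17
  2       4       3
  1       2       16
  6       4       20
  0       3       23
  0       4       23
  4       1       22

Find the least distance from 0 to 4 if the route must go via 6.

28 m

Best 0 to 6: 0 → 6 costing 8
Shortest 6→4: 6 → 4 = 20
Total via 6: 8 + 20 = 28 m.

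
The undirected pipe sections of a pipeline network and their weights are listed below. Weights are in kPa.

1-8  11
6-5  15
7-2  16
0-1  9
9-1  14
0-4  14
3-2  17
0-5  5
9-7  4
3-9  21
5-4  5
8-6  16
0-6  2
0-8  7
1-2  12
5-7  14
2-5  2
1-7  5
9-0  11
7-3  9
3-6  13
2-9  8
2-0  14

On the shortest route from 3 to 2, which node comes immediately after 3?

2

Enumerating some paths:
3 → 7 → 9 → 2: 9+4+8 = 21
3 → 7 → 2: 9+16 = 25
3 → 6 → 0 → 5 → 2: 13+2+5+2 = 22
3 → 2: 17 = 17
The minimum is 17 kPa via 3 → 2.
So from 3 the first move is to 2.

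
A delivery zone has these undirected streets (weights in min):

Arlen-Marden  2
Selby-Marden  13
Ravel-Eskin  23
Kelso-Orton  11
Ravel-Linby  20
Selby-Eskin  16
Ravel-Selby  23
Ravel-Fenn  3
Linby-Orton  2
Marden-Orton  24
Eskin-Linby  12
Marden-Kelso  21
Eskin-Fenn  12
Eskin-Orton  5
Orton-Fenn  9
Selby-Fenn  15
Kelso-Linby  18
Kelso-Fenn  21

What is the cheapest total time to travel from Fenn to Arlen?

Enumerating some paths:
Fenn–Orton–Marden–Arlen: 9+24+2 = 35
Fenn–Ravel–Selby–Marden–Arlen: 3+23+13+2 = 41
Fenn–Selby–Marden–Arlen: 15+13+2 = 30
The minimum is 30 min via Fenn–Selby–Marden–Arlen.

30 min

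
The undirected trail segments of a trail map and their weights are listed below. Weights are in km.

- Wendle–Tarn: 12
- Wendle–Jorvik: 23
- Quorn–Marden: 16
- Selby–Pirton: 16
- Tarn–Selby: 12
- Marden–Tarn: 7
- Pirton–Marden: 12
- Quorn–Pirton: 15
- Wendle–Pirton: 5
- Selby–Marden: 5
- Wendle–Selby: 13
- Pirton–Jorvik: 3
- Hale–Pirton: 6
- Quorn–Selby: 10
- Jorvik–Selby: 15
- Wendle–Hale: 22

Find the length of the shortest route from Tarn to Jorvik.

20 km

Enumerating some paths:
Tarn–Wendle–Pirton–Jorvik: 12+5+3 = 20
Tarn–Marden–Selby–Jorvik: 7+5+15 = 27
Tarn–Selby–Jorvik: 12+15 = 27
Tarn–Marden–Pirton–Jorvik: 7+12+3 = 22
Cheapest is Tarn–Wendle–Pirton–Jorvik at 20 km.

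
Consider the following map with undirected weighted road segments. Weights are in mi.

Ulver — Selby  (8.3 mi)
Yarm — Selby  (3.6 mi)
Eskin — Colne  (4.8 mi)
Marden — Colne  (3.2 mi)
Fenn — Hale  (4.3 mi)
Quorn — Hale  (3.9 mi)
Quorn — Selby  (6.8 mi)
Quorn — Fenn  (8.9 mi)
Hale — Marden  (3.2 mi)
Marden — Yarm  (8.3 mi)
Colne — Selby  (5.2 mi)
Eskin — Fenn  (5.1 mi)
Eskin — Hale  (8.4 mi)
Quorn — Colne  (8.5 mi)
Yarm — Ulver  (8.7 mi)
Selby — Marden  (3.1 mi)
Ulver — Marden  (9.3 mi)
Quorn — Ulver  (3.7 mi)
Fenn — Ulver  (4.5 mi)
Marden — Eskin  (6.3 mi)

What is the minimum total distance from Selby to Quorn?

6.8 mi

Candidate routes:
Selby - Marden - Hale - Quorn: 3.1+3.2+3.9 = 10.2
Selby - Ulver - Quorn: 8.3+3.7 = 12
Selby - Quorn: 6.8 = 6.8
Cheapest is Selby - Quorn at 6.8 mi.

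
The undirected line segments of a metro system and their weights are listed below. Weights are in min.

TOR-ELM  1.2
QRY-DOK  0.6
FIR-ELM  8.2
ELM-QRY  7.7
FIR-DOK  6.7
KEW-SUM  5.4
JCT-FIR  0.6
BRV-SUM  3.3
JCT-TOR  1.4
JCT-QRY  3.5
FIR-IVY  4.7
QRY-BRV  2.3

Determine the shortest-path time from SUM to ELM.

Compare a few routes:
SUM - BRV - QRY - JCT - TOR - ELM: 3.3+2.3+3.5+1.4+1.2 = 11.7
SUM - BRV - QRY - ELM: 3.3+2.3+7.7 = 13.3
The minimum is 11.7 min via SUM - BRV - QRY - JCT - TOR - ELM.

11.7 min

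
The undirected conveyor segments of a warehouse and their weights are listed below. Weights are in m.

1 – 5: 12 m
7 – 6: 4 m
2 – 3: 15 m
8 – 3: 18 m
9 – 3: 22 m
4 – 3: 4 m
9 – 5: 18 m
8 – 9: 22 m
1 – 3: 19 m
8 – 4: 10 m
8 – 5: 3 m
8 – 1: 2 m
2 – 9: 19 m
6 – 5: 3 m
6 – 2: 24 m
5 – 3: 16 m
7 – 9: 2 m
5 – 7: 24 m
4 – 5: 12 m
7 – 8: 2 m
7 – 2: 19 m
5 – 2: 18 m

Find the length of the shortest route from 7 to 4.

Candidate routes:
7–8–4: 2+10 = 12
7–8–5–4: 2+3+12 = 17
Cheapest is 7–8–4 at 12 m.

12 m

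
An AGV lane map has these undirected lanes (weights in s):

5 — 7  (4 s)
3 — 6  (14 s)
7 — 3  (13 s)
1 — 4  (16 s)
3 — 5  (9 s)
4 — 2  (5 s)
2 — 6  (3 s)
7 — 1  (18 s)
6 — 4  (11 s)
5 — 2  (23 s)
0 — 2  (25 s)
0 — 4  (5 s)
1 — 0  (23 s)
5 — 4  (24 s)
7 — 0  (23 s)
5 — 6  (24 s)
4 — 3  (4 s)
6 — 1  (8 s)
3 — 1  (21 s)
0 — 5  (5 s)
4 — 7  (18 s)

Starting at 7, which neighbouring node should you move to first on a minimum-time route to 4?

5

Candidate routes:
7 → 3 → 4: 13+4 = 17
7 → 5 → 0 → 4: 4+5+5 = 14
7 → 5 → 3 → 4: 4+9+4 = 17
7 → 4: 18 = 18
The minimum is 14 s via 7 → 5 → 0 → 4.
So from 7 the first move is to 5.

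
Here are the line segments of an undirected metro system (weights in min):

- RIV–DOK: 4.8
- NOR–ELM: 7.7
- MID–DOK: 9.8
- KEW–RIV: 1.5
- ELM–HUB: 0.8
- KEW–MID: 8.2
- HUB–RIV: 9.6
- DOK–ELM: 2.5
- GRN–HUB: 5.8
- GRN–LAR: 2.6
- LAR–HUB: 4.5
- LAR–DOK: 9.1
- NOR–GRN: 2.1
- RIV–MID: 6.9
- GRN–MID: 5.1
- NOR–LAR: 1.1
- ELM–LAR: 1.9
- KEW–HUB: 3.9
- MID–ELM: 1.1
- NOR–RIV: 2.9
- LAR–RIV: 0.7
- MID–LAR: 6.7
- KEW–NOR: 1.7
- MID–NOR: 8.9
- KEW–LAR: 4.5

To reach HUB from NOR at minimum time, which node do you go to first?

LAR

Compare a few routes:
NOR–LAR–HUB: 1.1+4.5 = 5.6
NOR–RIV–LAR–ELM–HUB: 2.9+0.7+1.9+0.8 = 6.3
NOR–KEW–HUB: 1.7+3.9 = 5.6
NOR–LAR–ELM–HUB: 1.1+1.9+0.8 = 3.8
Cheapest is NOR–LAR–ELM–HUB at 3.8 min.
So from NOR the first move is to LAR.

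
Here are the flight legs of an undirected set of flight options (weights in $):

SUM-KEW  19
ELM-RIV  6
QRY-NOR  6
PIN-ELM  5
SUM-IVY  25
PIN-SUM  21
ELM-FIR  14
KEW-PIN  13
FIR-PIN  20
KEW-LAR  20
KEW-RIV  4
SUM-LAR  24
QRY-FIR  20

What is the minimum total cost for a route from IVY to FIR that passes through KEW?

$68

Shortest IVY→KEW: IVY → SUM → KEW = 44
Best KEW to FIR: KEW → RIV → ELM → FIR costing 24
Total via KEW: 44 + 24 = $68.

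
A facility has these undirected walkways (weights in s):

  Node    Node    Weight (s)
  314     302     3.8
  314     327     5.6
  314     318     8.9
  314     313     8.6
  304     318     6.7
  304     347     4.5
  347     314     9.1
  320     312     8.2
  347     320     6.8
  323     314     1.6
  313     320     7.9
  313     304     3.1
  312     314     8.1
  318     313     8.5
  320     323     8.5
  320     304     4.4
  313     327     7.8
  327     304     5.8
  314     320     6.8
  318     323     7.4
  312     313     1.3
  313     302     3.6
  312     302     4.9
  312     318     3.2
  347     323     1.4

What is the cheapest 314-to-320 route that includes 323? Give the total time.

Shortest 314→323: 314 → 323 = 1.6
Shortest 323→320: 323 → 347 → 320 = 8.2
Total via 323: 1.6 + 8.2 = 9.8 s.

9.8 s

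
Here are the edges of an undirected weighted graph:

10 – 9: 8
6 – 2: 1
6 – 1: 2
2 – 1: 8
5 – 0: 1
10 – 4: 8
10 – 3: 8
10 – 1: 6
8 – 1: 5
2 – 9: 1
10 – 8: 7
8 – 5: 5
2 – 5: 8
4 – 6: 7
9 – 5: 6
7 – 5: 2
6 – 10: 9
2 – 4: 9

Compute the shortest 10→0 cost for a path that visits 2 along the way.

17

Best 10 to 2: 10–1–6–2 costing 9
Shortest 2→0: 2–9–5–0 = 8
Total via 2: 9 + 8 = 17.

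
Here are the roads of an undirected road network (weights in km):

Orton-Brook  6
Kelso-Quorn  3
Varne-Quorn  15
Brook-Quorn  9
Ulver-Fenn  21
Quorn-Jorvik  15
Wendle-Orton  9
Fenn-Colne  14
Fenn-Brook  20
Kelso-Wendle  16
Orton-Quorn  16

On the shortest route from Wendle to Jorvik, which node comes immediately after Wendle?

Kelso

Enumerating some paths:
Wendle → Kelso → Quorn → Jorvik: 16+3+15 = 34
Wendle → Orton → Brook → Quorn → Jorvik: 9+6+9+15 = 39
The minimum is 34 km via Wendle → Kelso → Quorn → Jorvik.
So from Wendle the first move is to Kelso.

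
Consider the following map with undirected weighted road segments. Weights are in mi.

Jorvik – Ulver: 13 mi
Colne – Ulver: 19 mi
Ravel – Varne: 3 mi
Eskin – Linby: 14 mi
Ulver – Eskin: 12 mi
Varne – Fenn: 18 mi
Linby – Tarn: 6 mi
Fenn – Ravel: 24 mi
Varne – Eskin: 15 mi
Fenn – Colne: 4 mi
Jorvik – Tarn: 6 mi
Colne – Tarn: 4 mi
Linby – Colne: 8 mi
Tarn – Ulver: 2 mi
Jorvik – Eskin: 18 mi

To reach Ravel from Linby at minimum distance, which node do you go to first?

Eskin

Enumerating some paths:
Linby → Colne → Fenn → Varne → Ravel: 8+4+18+3 = 33
Linby → Eskin → Varne → Ravel: 14+15+3 = 32
Linby → Tarn → Colne → Fenn → Varne → Ravel: 6+4+4+18+3 = 35
Cheapest is Linby → Eskin → Varne → Ravel at 32 mi.
So from Linby the first move is to Eskin.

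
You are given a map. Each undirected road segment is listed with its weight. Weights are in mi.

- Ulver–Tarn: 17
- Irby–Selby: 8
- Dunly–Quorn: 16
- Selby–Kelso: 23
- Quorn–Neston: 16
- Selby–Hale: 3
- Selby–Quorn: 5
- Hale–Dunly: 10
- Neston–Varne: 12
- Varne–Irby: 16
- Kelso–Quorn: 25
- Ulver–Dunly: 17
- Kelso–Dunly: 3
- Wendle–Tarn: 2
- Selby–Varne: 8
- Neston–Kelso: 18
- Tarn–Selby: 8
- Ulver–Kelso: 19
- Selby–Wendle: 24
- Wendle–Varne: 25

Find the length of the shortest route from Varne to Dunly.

21 mi

Compare a few routes:
Varne → Selby → Quorn → Dunly: 8+5+16 = 29
Varne → Neston → Kelso → Dunly: 12+18+3 = 33
Varne → Selby → Hale → Dunly: 8+3+10 = 21
Varne → Selby → Kelso → Dunly: 8+23+3 = 34
Cheapest is Varne → Selby → Hale → Dunly at 21 mi.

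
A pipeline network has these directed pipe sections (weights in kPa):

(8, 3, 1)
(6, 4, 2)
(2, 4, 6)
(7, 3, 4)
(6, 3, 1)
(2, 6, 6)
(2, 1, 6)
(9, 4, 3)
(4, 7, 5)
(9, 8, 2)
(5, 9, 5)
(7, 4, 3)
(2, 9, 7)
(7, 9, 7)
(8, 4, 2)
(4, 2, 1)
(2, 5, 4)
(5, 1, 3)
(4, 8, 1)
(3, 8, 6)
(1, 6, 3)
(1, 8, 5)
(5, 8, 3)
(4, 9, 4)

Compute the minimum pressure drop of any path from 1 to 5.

Enumerating some paths:
1 - 8 - 4 - 2 - 5: 5+2+1+4 = 12
1 - 6 - 4 - 2 - 5: 3+2+1+4 = 10
Cheapest is 1 - 6 - 4 - 2 - 5 at 10 kPa.

10 kPa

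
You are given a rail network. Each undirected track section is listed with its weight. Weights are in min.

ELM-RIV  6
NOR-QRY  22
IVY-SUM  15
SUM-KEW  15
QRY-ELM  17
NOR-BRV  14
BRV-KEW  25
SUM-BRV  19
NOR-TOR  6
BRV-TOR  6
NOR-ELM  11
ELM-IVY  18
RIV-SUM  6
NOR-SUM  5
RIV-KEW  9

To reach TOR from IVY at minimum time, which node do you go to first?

Compare a few routes:
IVY → ELM → NOR → TOR: 18+11+6 = 35
IVY → SUM → NOR → TOR: 15+5+6 = 26
Cheapest is IVY → SUM → NOR → TOR at 26 min.
So from IVY the first move is to SUM.

SUM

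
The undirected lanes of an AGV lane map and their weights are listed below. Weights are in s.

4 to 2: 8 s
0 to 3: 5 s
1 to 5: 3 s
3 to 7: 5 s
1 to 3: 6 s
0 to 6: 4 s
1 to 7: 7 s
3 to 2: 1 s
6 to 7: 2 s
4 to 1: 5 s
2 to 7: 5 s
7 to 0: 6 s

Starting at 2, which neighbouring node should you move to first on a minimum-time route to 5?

3

Compare a few routes:
2–7–1–5: 5+7+3 = 15
2–3–1–5: 1+6+3 = 10
2–3–7–1–5: 1+5+7+3 = 16
Cheapest is 2–3–1–5 at 10 s.
So from 2 the first move is to 3.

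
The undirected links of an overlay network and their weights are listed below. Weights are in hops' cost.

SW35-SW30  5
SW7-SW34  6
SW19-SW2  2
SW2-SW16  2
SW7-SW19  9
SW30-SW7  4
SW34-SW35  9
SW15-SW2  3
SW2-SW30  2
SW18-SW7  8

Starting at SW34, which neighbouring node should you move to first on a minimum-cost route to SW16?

SW7

Compare a few routes:
SW34 → SW7 → SW19 → SW2 → SW16: 6+9+2+2 = 19
SW34 → SW35 → SW30 → SW2 → SW16: 9+5+2+2 = 18
SW34 → SW7 → SW30 → SW2 → SW16: 6+4+2+2 = 14
Cheapest is SW34 → SW7 → SW30 → SW2 → SW16 at 14 hops' cost.
So from SW34 the first move is to SW7.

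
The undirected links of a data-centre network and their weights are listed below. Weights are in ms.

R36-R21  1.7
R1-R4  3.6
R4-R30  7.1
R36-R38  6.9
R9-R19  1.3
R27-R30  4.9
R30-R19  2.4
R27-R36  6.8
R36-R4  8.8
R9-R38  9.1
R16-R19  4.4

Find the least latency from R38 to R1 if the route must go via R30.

Best R38 to R30: R38 → R9 → R19 → R30 costing 12.8
Best R30 to R1: R30 → R4 → R1 costing 10.7
Total via R30: 12.8 + 10.7 = 23.5 ms.

23.5 ms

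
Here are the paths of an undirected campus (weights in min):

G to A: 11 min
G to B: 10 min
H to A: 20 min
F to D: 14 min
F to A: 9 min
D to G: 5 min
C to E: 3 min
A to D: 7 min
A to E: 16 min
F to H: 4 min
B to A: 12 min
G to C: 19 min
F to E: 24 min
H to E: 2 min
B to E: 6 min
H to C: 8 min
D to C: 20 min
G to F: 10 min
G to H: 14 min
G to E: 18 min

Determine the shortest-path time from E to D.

20 min

Shortest distances from E:
E: 0
H: 2  (via E)
C: 3  (via E)
B: 6  (via E)
F: 6  (via H)
A: 15  (via F)
G: 16  (via H)
D: 20  (via F)
Shortest route: E → H → F → D = 20 min.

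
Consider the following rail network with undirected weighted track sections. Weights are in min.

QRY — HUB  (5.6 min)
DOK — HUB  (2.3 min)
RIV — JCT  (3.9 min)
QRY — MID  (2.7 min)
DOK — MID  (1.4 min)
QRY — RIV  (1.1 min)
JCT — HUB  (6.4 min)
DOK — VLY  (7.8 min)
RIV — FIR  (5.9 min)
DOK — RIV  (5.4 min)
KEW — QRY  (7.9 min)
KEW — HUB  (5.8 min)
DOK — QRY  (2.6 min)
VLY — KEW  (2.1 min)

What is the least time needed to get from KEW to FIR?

Shortest distances from KEW:
KEW: 0
VLY: 2.1  (via KEW)
HUB: 5.8  (via KEW)
QRY: 7.9  (via KEW)
DOK: 8.1  (via HUB)
RIV: 9  (via QRY)
MID: 9.5  (via DOK)
JCT: 12.2  (via HUB)
FIR: 14.9  (via RIV)
Shortest route: KEW–QRY–RIV–FIR = 14.9 min.

14.9 min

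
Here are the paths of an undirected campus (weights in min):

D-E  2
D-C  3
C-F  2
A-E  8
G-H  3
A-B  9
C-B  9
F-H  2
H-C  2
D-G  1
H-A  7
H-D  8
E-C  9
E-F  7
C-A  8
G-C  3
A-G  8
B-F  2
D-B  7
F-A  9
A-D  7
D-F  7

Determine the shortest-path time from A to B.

Candidate routes:
A - F - B: 9+2 = 11
A - B: 9 = 9
The minimum is 9 min via A - B.

9 min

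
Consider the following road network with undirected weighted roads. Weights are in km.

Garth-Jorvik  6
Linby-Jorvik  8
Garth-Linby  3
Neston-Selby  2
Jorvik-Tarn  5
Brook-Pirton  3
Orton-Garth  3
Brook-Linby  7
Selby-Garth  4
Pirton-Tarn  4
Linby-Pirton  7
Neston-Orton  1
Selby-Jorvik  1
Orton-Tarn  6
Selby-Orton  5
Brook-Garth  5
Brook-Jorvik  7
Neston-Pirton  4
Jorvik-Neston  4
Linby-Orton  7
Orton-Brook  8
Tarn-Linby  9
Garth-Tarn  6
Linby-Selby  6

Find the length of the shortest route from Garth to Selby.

Shortest distances from Garth:
Garth: 0
Orton: 3  (via Garth)
Linby: 3  (via Garth)
Selby: 4  (via Garth)
Shortest route: Garth–Selby = 4 km.

4 km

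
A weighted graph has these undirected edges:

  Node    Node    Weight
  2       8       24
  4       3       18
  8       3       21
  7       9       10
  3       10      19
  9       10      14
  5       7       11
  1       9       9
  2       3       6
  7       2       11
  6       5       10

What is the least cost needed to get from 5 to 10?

35

Running Dijkstra from 5:
5: 0
6: 10  (via 5)
7: 11  (via 5)
9: 21  (via 7)
2: 22  (via 7)
3: 28  (via 2)
1: 30  (via 9)
10: 35  (via 9)
Shortest route: 5–7–9–10 = 35.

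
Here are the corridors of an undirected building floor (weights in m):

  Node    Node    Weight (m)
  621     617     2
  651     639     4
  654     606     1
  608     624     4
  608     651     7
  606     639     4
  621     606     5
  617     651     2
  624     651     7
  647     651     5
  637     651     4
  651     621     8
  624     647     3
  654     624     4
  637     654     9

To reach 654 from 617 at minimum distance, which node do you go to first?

Compare a few routes:
617–651–624–654: 2+7+4 = 13
617–651–647–624–654: 2+5+3+4 = 14
617–621–606–654: 2+5+1 = 8
617–651–639–606–654: 2+4+4+1 = 11
The minimum is 8 m via 617–621–606–654.
So from 617 the first move is to 621.

621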